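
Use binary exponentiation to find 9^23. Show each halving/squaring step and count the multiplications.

Computing 9^23 by squaring (build up from 9^1; each line after the first costs one multiplication):

9^1 = 9
9^2 = (9^1)^2 = 9^2 = 81
9^4 = (9^2)^2 = 81^2 = 6561
9^5 = 9 * 9^4 = 9 * 6561 = 59049
9^10 = (9^5)^2 = 59049^2 = 3486784401
9^11 = 9 * 9^10 = 9 * 3486784401 = 31381059609
9^22 = (9^11)^2 = 31381059609^2 = 984770902183611232881
9^23 = 9 * 9^22 = 9 * 984770902183611232881 = 8862938119652501095929

Result: 8862938119652501095929
Multiplications needed: 7 (7 lines after 9^1)

9^23 = 8862938119652501095929. Using exponentiation by squaring, this requires 7 multiplications. The key idea: if the exponent is even, square the half-power; if odd, multiply by the base once.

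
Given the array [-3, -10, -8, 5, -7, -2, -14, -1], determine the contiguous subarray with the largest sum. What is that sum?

Using Kadane's algorithm on [-3, -10, -8, 5, -7, -2, -14, -1]:

Scanning through the array:
Position 1 (value -10): max_ending_here = -10, max_so_far = -3
Position 2 (value -8): max_ending_here = -8, max_so_far = -3
Position 3 (value 5): max_ending_here = 5, max_so_far = 5
Position 4 (value -7): max_ending_here = -2, max_so_far = 5
Position 5 (value -2): max_ending_here = -2, max_so_far = 5
Position 6 (value -14): max_ending_here = -14, max_so_far = 5
Position 7 (value -1): max_ending_here = -1, max_so_far = 5

Maximum subarray: [5]
Maximum sum: 5

The maximum subarray is [5] with sum 5. This subarray runs from index 3 to index 3.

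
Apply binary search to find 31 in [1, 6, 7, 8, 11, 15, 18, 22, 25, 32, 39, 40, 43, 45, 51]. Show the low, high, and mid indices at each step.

Binary search for 31 in [1, 6, 7, 8, 11, 15, 18, 22, 25, 32, 39, 40, 43, 45, 51]:

lo=0, hi=14, mid=7, arr[mid]=22 -> 22 < 31, search right half
lo=8, hi=14, mid=11, arr[mid]=40 -> 40 > 31, search left half
lo=8, hi=10, mid=9, arr[mid]=32 -> 32 > 31, search left half
lo=8, hi=8, mid=8, arr[mid]=25 -> 25 < 31, search right half
lo=9 > hi=8, target 31 not found

Binary search determines that 31 is not in the array after 4 comparisons. The search space was exhausted without finding the target.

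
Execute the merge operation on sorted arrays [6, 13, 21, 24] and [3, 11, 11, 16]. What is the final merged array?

Merging process:

Compare 6 vs 3: take 3 from right. Merged: [3]
Compare 6 vs 11: take 6 from left. Merged: [3, 6]
Compare 13 vs 11: take 11 from right. Merged: [3, 6, 11]
Compare 13 vs 11: take 11 from right. Merged: [3, 6, 11, 11]
Compare 13 vs 16: take 13 from left. Merged: [3, 6, 11, 11, 13]
Compare 21 vs 16: take 16 from right. Merged: [3, 6, 11, 11, 13, 16]
Append remaining from left: [21, 24]. Merged: [3, 6, 11, 11, 13, 16, 21, 24]

Final merged array: [3, 6, 11, 11, 13, 16, 21, 24]
Total comparisons: 6

The merged array is [3, 6, 11, 11, 13, 16, 21, 24], requiring 6 comparisons. The merge step runs in O(n) time where n is the total number of elements.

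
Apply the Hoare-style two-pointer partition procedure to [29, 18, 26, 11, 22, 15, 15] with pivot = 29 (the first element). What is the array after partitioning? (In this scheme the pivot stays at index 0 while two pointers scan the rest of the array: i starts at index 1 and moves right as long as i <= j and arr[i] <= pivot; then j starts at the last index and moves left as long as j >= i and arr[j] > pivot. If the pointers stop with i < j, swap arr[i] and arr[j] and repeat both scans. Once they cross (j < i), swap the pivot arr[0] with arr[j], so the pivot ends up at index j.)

Hoare-style two-pointer partition with pivot = 29:

Initial array: [29, 18, 26, 11, 22, 15, 15]

Pointers start at i = 1, j = 6.
i ends at 7, j ends at 6: the pointers have crossed (j < i), so scanning stops.

Swap pivot arr[0] with arr[6] to place pivot at position 6: [15, 18, 26, 11, 22, 15, 29]
Pivot position: 6

After partitioning with pivot 29, the array becomes [15, 18, 26, 11, 22, 15, 29]. The pivot is placed at index 6. All elements to the left of the pivot are <= 29, and all elements to the right are > 29.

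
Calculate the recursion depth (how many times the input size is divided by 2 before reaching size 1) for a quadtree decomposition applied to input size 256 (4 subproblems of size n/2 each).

For divide and conquer with division factor 2:

Problem sizes at each level:
Level 0: 256
Level 1: 128
Level 2: 64
Level 3: 32
Level 4: 16
Level 5: 8
Level 6: 4
Level 7: 2
Level 8: 1

The root is level 0 and the size-1 base case is level 8 (the tree spans levels 0 through 8, i.e. 9 levels counting the root), so the depth is the number of divisions: log_2(256) = 8

The recursion tree depth is log_2(256) = 8. At each level, the problem size is divided by 2, so it takes 8 divisions to reduce to a base case of size 1. The algorithm makes 4 recursive calls at each level.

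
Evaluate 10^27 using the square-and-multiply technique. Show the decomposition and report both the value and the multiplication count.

Computing 10^27 by squaring (build up from 10^1; each line after the first costs one multiplication):

10^1 = 10
10^2 = (10^1)^2 = 10^2 = 100
10^3 = 10 * 10^2 = 10 * 100 = 1000
10^6 = (10^3)^2 = 1000^2 = 1000000
10^12 = (10^6)^2 = 1000000^2 = 1000000000000
10^13 = 10 * 10^12 = 10 * 1000000000000 = 10000000000000
10^26 = (10^13)^2 = 10000000000000^2 = 100000000000000000000000000
10^27 = 10 * 10^26 = 10 * 100000000000000000000000000 = 1000000000000000000000000000

Result: 1000000000000000000000000000
Multiplications needed: 7 (7 lines after 10^1)

10^27 = 1000000000000000000000000000. Using exponentiation by squaring, this requires 7 multiplications. The key idea: if the exponent is even, square the half-power; if odd, multiply by the base once.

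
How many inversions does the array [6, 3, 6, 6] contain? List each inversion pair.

Finding inversions in [6, 3, 6, 6]:

(0, 1): arr[0]=6 > arr[1]=3

Total inversions: 1

The array has 1 inversion(s): (0,1). Each pair (i,j) satisfies i < j and arr[i] > arr[j].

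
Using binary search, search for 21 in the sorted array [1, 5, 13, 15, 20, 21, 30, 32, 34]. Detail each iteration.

Binary search for 21 in [1, 5, 13, 15, 20, 21, 30, 32, 34]:

lo=0, hi=8, mid=4, arr[mid]=20 -> 20 < 21, search right half
lo=5, hi=8, mid=6, arr[mid]=30 -> 30 > 21, search left half
lo=5, hi=5, mid=5, arr[mid]=21 -> Found target at index 5!

Binary search finds 21 at index 5 after 3 comparisons. The search repeatedly halves the search space by comparing with the middle element.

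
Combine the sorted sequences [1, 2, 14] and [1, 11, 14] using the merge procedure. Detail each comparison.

Merging process:

Compare 1 vs 1: take 1 from left. Merged: [1]
Compare 2 vs 1: take 1 from right. Merged: [1, 1]
Compare 2 vs 11: take 2 from left. Merged: [1, 1, 2]
Compare 14 vs 11: take 11 from right. Merged: [1, 1, 2, 11]
Compare 14 vs 14: take 14 from left. Merged: [1, 1, 2, 11, 14]
Append remaining from right: [14]. Merged: [1, 1, 2, 11, 14, 14]

Final merged array: [1, 1, 2, 11, 14, 14]
Total comparisons: 5

The merged array is [1, 1, 2, 11, 14, 14], requiring 5 comparisons. The merge step runs in O(n) time where n is the total number of elements.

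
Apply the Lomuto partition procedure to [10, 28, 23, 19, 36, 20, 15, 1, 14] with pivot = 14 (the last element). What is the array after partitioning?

Lomuto partition with pivot = 14:

Initial array: [10, 28, 23, 19, 36, 20, 15, 1, 14]

arr[0]=10 <= 14: swap with position 0, array becomes [10, 28, 23, 19, 36, 20, 15, 1, 14]
arr[1]=28 > 14: no swap
arr[2]=23 > 14: no swap
arr[3]=19 > 14: no swap
arr[4]=36 > 14: no swap
arr[5]=20 > 14: no swap
arr[6]=15 > 14: no swap
arr[7]=1 <= 14: swap with position 1, array becomes [10, 1, 23, 19, 36, 20, 15, 28, 14]

Place pivot at position 2: [10, 1, 14, 19, 36, 20, 15, 28, 23]
Pivot position: 2

After partitioning with pivot 14, the array becomes [10, 1, 14, 19, 36, 20, 15, 28, 23]. The pivot is placed at index 2. All elements to the left of the pivot are <= 14, and all elements to the right are > 14.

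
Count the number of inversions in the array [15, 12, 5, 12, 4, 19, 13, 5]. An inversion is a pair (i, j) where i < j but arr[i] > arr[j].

Finding inversions in [15, 12, 5, 12, 4, 19, 13, 5]:

(0, 1): arr[0]=15 > arr[1]=12
(0, 2): arr[0]=15 > arr[2]=5
(0, 3): arr[0]=15 > arr[3]=12
(0, 4): arr[0]=15 > arr[4]=4
(0, 6): arr[0]=15 > arr[6]=13
(0, 7): arr[0]=15 > arr[7]=5
(1, 2): arr[1]=12 > arr[2]=5
(1, 4): arr[1]=12 > arr[4]=4
(1, 7): arr[1]=12 > arr[7]=5
(2, 4): arr[2]=5 > arr[4]=4
(3, 4): arr[3]=12 > arr[4]=4
(3, 7): arr[3]=12 > arr[7]=5
(5, 6): arr[5]=19 > arr[6]=13
(5, 7): arr[5]=19 > arr[7]=5
(6, 7): arr[6]=13 > arr[7]=5

Total inversions: 15

The array has 15 inversion(s): (0,1), (0,2), (0,3), (0,4), (0,6), (0,7), (1,2), (1,4), (1,7), (2,4), (3,4), (3,7), (5,6), (5,7), (6,7). Each pair (i,j) satisfies i < j and arr[i] > arr[j].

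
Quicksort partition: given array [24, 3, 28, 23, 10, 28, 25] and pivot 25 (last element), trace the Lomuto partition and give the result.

Lomuto partition with pivot = 25:

Initial array: [24, 3, 28, 23, 10, 28, 25]

arr[0]=24 <= 25: swap with position 0, array becomes [24, 3, 28, 23, 10, 28, 25]
arr[1]=3 <= 25: swap with position 1, array becomes [24, 3, 28, 23, 10, 28, 25]
arr[2]=28 > 25: no swap
arr[3]=23 <= 25: swap with position 2, array becomes [24, 3, 23, 28, 10, 28, 25]
arr[4]=10 <= 25: swap with position 3, array becomes [24, 3, 23, 10, 28, 28, 25]
arr[5]=28 > 25: no swap

Place pivot at position 4: [24, 3, 23, 10, 25, 28, 28]
Pivot position: 4

After partitioning with pivot 25, the array becomes [24, 3, 23, 10, 25, 28, 28]. The pivot is placed at index 4. All elements to the left of the pivot are <= 25, and all elements to the right are > 25.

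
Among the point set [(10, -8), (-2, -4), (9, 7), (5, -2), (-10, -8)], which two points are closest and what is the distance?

Computing all pairwise distances among 5 points:

d((10, -8), (-2, -4)) = 12.6491
d((10, -8), (9, 7)) = 15.0333
d((10, -8), (5, -2)) = 7.8102
d((10, -8), (-10, -8)) = 20.0
d((-2, -4), (9, 7)) = 15.5563
d((-2, -4), (5, -2)) = 7.2801 <-- minimum
d((-2, -4), (-10, -8)) = 8.9443
d((9, 7), (5, -2)) = 9.8489
d((9, 7), (-10, -8)) = 24.2074
d((5, -2), (-10, -8)) = 16.1555

Closest pair: (-2, -4) and (5, -2) with distance 7.2801

The closest pair is (-2, -4) and (5, -2) with Euclidean distance 7.2801. For 5 points, brute-force pairwise comparison is shown above. For large n, the divide-and-conquer algorithm (sort by x, recurse on halves, check the dividing strip) achieves O(n log n).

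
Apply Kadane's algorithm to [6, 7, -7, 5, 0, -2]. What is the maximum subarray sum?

Using Kadane's algorithm on [6, 7, -7, 5, 0, -2]:

Scanning through the array:
Position 1 (value 7): max_ending_here = 13, max_so_far = 13
Position 2 (value -7): max_ending_here = 6, max_so_far = 13
Position 3 (value 5): max_ending_here = 11, max_so_far = 13
Position 4 (value 0): max_ending_here = 11, max_so_far = 13
Position 5 (value -2): max_ending_here = 9, max_so_far = 13

Maximum subarray: [6, 7]
Maximum sum: 13

The maximum subarray is [6, 7] with sum 13. This subarray runs from index 0 to index 1.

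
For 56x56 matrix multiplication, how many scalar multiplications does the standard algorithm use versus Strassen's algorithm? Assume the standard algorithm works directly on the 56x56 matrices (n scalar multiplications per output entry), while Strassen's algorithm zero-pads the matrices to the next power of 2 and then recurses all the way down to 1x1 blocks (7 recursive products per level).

Matrix multiplication for 56x56 matrices:

Strassen's algorithm requires power-of-2 dimensions. Pad 56x56 to 64x64 (next power of 2).

Standard algorithm: 56^3 = 175616 multiplications
Strassen's algorithm: 7^(log2(64)) = 7^6 = 117649 multiplications
Savings: 175616 - 117649 = 57967 multiplications

Standard: 175616 multiplications (56^3). Strassen: 117649 multiplications (7^6, after padding to 64x64). Strassen reduces 8 recursive multiplications to 7 at each level.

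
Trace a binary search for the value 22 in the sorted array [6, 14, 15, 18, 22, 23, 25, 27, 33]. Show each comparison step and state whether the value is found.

Binary search for 22 in [6, 14, 15, 18, 22, 23, 25, 27, 33]:

lo=0, hi=8, mid=4, arr[mid]=22 -> Found target at index 4!

Binary search finds 22 at index 4 after 1 comparisons. The search repeatedly halves the search space by comparing with the middle element.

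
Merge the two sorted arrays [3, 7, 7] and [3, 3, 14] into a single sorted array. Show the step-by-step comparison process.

Merging process:

Compare 3 vs 3: take 3 from left. Merged: [3]
Compare 7 vs 3: take 3 from right. Merged: [3, 3]
Compare 7 vs 3: take 3 from right. Merged: [3, 3, 3]
Compare 7 vs 14: take 7 from left. Merged: [3, 3, 3, 7]
Compare 7 vs 14: take 7 from left. Merged: [3, 3, 3, 7, 7]
Append remaining from right: [14]. Merged: [3, 3, 3, 7, 7, 14]

Final merged array: [3, 3, 3, 7, 7, 14]
Total comparisons: 5

The merged array is [3, 3, 3, 7, 7, 14], requiring 5 comparisons. The merge step runs in O(n) time where n is the total number of elements.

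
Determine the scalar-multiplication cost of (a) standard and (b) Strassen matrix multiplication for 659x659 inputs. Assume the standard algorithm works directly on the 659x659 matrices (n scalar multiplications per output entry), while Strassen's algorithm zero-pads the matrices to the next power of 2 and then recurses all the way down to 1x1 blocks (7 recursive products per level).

Matrix multiplication for 659x659 matrices:

Strassen's algorithm requires power-of-2 dimensions. Pad 659x659 to 1024x1024 (next power of 2).

Standard algorithm: 659^3 = 286191179 multiplications
Strassen's algorithm: 7^(log2(1024)) = 7^10 = 282475249 multiplications
Savings: 286191179 - 282475249 = 3715930 multiplications

Standard: 286191179 multiplications (659^3). Strassen: 282475249 multiplications (7^10, after padding to 1024x1024). Strassen reduces 8 recursive multiplications to 7 at each level.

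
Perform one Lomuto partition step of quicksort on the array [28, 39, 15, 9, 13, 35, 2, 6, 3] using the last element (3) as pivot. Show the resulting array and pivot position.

Lomuto partition with pivot = 3:

Initial array: [28, 39, 15, 9, 13, 35, 2, 6, 3]

arr[0]=28 > 3: no swap
arr[1]=39 > 3: no swap
arr[2]=15 > 3: no swap
arr[3]=9 > 3: no swap
arr[4]=13 > 3: no swap
arr[5]=35 > 3: no swap
arr[6]=2 <= 3: swap with position 0, array becomes [2, 39, 15, 9, 13, 35, 28, 6, 3]
arr[7]=6 > 3: no swap

Place pivot at position 1: [2, 3, 15, 9, 13, 35, 28, 6, 39]
Pivot position: 1

After partitioning with pivot 3, the array becomes [2, 3, 15, 9, 13, 35, 28, 6, 39]. The pivot is placed at index 1. All elements to the left of the pivot are <= 3, and all elements to the right are > 3.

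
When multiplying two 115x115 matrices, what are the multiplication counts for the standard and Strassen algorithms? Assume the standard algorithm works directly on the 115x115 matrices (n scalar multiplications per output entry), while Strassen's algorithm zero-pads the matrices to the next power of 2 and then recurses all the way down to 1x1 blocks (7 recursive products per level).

Matrix multiplication for 115x115 matrices:

Strassen's algorithm requires power-of-2 dimensions. Pad 115x115 to 128x128 (next power of 2).

Standard algorithm: 115^3 = 1520875 multiplications
Strassen's algorithm: 7^(log2(128)) = 7^7 = 823543 multiplications
Savings: 1520875 - 823543 = 697332 multiplications

Standard: 1520875 multiplications (115^3). Strassen: 823543 multiplications (7^7, after padding to 128x128). Strassen reduces 8 recursive multiplications to 7 at each level.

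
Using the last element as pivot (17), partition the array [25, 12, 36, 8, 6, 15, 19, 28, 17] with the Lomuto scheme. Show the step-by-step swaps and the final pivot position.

Lomuto partition with pivot = 17:

Initial array: [25, 12, 36, 8, 6, 15, 19, 28, 17]

arr[0]=25 > 17: no swap
arr[1]=12 <= 17: swap with position 0, array becomes [12, 25, 36, 8, 6, 15, 19, 28, 17]
arr[2]=36 > 17: no swap
arr[3]=8 <= 17: swap with position 1, array becomes [12, 8, 36, 25, 6, 15, 19, 28, 17]
arr[4]=6 <= 17: swap with position 2, array becomes [12, 8, 6, 25, 36, 15, 19, 28, 17]
arr[5]=15 <= 17: swap with position 3, array becomes [12, 8, 6, 15, 36, 25, 19, 28, 17]
arr[6]=19 > 17: no swap
arr[7]=28 > 17: no swap

Place pivot at position 4: [12, 8, 6, 15, 17, 25, 19, 28, 36]
Pivot position: 4

After partitioning with pivot 17, the array becomes [12, 8, 6, 15, 17, 25, 19, 28, 36]. The pivot is placed at index 4. All elements to the left of the pivot are <= 17, and all elements to the right are > 17.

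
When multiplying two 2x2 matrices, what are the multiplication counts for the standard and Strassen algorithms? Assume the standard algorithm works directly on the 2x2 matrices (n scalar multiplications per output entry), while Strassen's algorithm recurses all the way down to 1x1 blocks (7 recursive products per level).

Matrix multiplication for 2x2 matrices:

Standard algorithm: 2^3 = 8 multiplications
Strassen's algorithm: 7^(log2(2)) = 7^1 = 7 multiplications
Savings: 8 - 7 = 1 multiplications

Standard: 8 multiplications (2^3). Strassen: 7 multiplications (7^1). Strassen reduces 8 recursive multiplications to 7 at each level.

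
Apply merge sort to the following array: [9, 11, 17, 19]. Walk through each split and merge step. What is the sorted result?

Merge sort trace:

Split: [9, 11, 17, 19] -> [9, 11] and [17, 19]
  Split: [9, 11] -> [9] and [11]
  Merge: [9] + [11] -> [9, 11]
  Split: [17, 19] -> [17] and [19]
  Merge: [17] + [19] -> [17, 19]
Merge: [9, 11] + [17, 19] -> [9, 11, 17, 19]

Final sorted array: [9, 11, 17, 19]

The merge sort proceeds by recursively splitting the array and merging sorted halves.
After all merges, the sorted array is [9, 11, 17, 19].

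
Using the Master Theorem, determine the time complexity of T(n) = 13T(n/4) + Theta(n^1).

Master Theorem for T(n) = 13T(n/4) + O(n^1):

a = 13, b = 4, c = 1
log_b(a) = log_4(13) = 1.8502

Case 1: c = 1 < log_4(13) = 1.8502
T(n) = O(n^(log_4 13))

For T(n) = 13T(n/4) + O(n^1): log_4(13) = 1.8502. This is Case 1 of the Master Theorem (c < log_b(a), work dominated by leaves), giving O(n^(log_4 13)).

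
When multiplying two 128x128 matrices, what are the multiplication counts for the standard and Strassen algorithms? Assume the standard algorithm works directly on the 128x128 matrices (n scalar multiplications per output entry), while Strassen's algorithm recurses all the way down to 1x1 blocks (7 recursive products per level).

Matrix multiplication for 128x128 matrices:

Standard algorithm: 128^3 = 2097152 multiplications
Strassen's algorithm: 7^(log2(128)) = 7^7 = 823543 multiplications
Savings: 2097152 - 823543 = 1273609 multiplications

Standard: 2097152 multiplications (128^3). Strassen: 823543 multiplications (7^7). Strassen reduces 8 recursive multiplications to 7 at each level.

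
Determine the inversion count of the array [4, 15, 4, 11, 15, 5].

Finding inversions in [4, 15, 4, 11, 15, 5]:

(1, 2): arr[1]=15 > arr[2]=4
(1, 3): arr[1]=15 > arr[3]=11
(1, 5): arr[1]=15 > arr[5]=5
(3, 5): arr[3]=11 > arr[5]=5
(4, 5): arr[4]=15 > arr[5]=5

Total inversions: 5

The array has 5 inversion(s): (1,2), (1,3), (1,5), (3,5), (4,5). Each pair (i,j) satisfies i < j and arr[i] > arr[j].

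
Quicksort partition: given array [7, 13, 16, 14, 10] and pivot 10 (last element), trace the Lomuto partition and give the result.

Lomuto partition with pivot = 10:

Initial array: [7, 13, 16, 14, 10]

arr[0]=7 <= 10: swap with position 0, array becomes [7, 13, 16, 14, 10]
arr[1]=13 > 10: no swap
arr[2]=16 > 10: no swap
arr[3]=14 > 10: no swap

Place pivot at position 1: [7, 10, 16, 14, 13]
Pivot position: 1

After partitioning with pivot 10, the array becomes [7, 10, 16, 14, 13]. The pivot is placed at index 1. All elements to the left of the pivot are <= 10, and all elements to the right are > 10.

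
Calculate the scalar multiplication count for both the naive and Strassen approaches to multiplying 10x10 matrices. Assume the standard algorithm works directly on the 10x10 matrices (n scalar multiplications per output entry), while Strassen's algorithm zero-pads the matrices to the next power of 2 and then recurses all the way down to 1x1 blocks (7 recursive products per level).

Matrix multiplication for 10x10 matrices:

Strassen's algorithm requires power-of-2 dimensions. Pad 10x10 to 16x16 (next power of 2).

Standard algorithm: 10^3 = 1000 multiplications
Strassen's algorithm: 7^(log2(16)) = 7^4 = 2401 multiplications
Difference: 1000 - 2401 = -1401 (Strassen uses MORE here due to padding overhead — for small or just-over-power-of-2 n, padding can outweigh the per-level savings)

Standard: 1000 multiplications (10^3). Strassen: 2401 multiplications (7^4, after padding to 16x16). Strassen reduces 8 recursive multiplications to 7 at each level.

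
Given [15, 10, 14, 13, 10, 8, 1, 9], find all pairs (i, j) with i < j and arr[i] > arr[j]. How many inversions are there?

Finding inversions in [15, 10, 14, 13, 10, 8, 1, 9]:

(0, 1): arr[0]=15 > arr[1]=10
(0, 2): arr[0]=15 > arr[2]=14
(0, 3): arr[0]=15 > arr[3]=13
(0, 4): arr[0]=15 > arr[4]=10
(0, 5): arr[0]=15 > arr[5]=8
(0, 6): arr[0]=15 > arr[6]=1
(0, 7): arr[0]=15 > arr[7]=9
(1, 5): arr[1]=10 > arr[5]=8
(1, 6): arr[1]=10 > arr[6]=1
(1, 7): arr[1]=10 > arr[7]=9
(2, 3): arr[2]=14 > arr[3]=13
(2, 4): arr[2]=14 > arr[4]=10
(2, 5): arr[2]=14 > arr[5]=8
(2, 6): arr[2]=14 > arr[6]=1
(2, 7): arr[2]=14 > arr[7]=9
(3, 4): arr[3]=13 > arr[4]=10
(3, 5): arr[3]=13 > arr[5]=8
(3, 6): arr[3]=13 > arr[6]=1
(3, 7): arr[3]=13 > arr[7]=9
(4, 5): arr[4]=10 > arr[5]=8
(4, 6): arr[4]=10 > arr[6]=1
(4, 7): arr[4]=10 > arr[7]=9
(5, 6): arr[5]=8 > arr[6]=1

Total inversions: 23

The array has 23 inversion(s): (0,1), (0,2), (0,3), (0,4), (0,5), (0,6), (0,7), (1,5), (1,6), (1,7), (2,3), (2,4), (2,5), (2,6), (2,7), (3,4), (3,5), (3,6), (3,7), (4,5), (4,6), (4,7), (5,6). Each pair (i,j) satisfies i < j and arr[i] > arr[j].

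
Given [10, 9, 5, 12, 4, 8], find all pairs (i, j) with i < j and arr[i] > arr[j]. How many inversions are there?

Finding inversions in [10, 9, 5, 12, 4, 8]:

(0, 1): arr[0]=10 > arr[1]=9
(0, 2): arr[0]=10 > arr[2]=5
(0, 4): arr[0]=10 > arr[4]=4
(0, 5): arr[0]=10 > arr[5]=8
(1, 2): arr[1]=9 > arr[2]=5
(1, 4): arr[1]=9 > arr[4]=4
(1, 5): arr[1]=9 > arr[5]=8
(2, 4): arr[2]=5 > arr[4]=4
(3, 4): arr[3]=12 > arr[4]=4
(3, 5): arr[3]=12 > arr[5]=8

Total inversions: 10

The array has 10 inversion(s): (0,1), (0,2), (0,4), (0,5), (1,2), (1,4), (1,5), (2,4), (3,4), (3,5). Each pair (i,j) satisfies i < j and arr[i] > arr[j].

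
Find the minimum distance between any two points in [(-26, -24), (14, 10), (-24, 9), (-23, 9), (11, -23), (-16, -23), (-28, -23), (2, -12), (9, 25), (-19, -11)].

Computing all pairwise distances among 10 points:

d((-26, -24), (14, 10)) = 52.4976
d((-26, -24), (-24, 9)) = 33.0606
d((-26, -24), (-23, 9)) = 33.1361
d((-26, -24), (11, -23)) = 37.0135
d((-26, -24), (-16, -23)) = 10.0499
d((-26, -24), (-28, -23)) = 2.2361
d((-26, -24), (2, -12)) = 30.4631
d((-26, -24), (9, 25)) = 60.2163
d((-26, -24), (-19, -11)) = 14.7648
d((14, 10), (-24, 9)) = 38.0132
d((14, 10), (-23, 9)) = 37.0135
d((14, 10), (11, -23)) = 33.1361
d((14, 10), (-16, -23)) = 44.5982
d((14, 10), (-28, -23)) = 53.4135
d((14, 10), (2, -12)) = 25.0599
d((14, 10), (9, 25)) = 15.8114
d((14, 10), (-19, -11)) = 39.1152
d((-24, 9), (-23, 9)) = 1.0 <-- minimum
d((-24, 9), (11, -23)) = 47.4236
d((-24, 9), (-16, -23)) = 32.9848
d((-24, 9), (-28, -23)) = 32.249
d((-24, 9), (2, -12)) = 33.4215
d((-24, 9), (9, 25)) = 36.6742
d((-24, 9), (-19, -11)) = 20.6155
d((-23, 9), (11, -23)) = 46.6905
d((-23, 9), (-16, -23)) = 32.7567
d((-23, 9), (-28, -23)) = 32.3883
d((-23, 9), (2, -12)) = 32.6497
d((-23, 9), (9, 25)) = 35.7771
d((-23, 9), (-19, -11)) = 20.3961
d((11, -23), (-16, -23)) = 27.0
d((11, -23), (-28, -23)) = 39.0
d((11, -23), (2, -12)) = 14.2127
d((11, -23), (9, 25)) = 48.0416
d((11, -23), (-19, -11)) = 32.311
d((-16, -23), (-28, -23)) = 12.0
d((-16, -23), (2, -12)) = 21.095
d((-16, -23), (9, 25)) = 54.1202
d((-16, -23), (-19, -11)) = 12.3693
d((-28, -23), (2, -12)) = 31.9531
d((-28, -23), (9, 25)) = 60.6053
d((-28, -23), (-19, -11)) = 15.0
d((2, -12), (9, 25)) = 37.6563
d((2, -12), (-19, -11)) = 21.0238
d((9, 25), (-19, -11)) = 45.607

Closest pair: (-24, 9) and (-23, 9) with distance 1.0

The closest pair is (-24, 9) and (-23, 9) with Euclidean distance 1.0. For 10 points, brute-force pairwise comparison is shown above. For large n, the divide-and-conquer algorithm (sort by x, recurse on halves, check the dividing strip) achieves O(n log n).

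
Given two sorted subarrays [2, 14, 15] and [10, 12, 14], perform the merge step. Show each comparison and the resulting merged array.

Merging process:

Compare 2 vs 10: take 2 from left. Merged: [2]
Compare 14 vs 10: take 10 from right. Merged: [2, 10]
Compare 14 vs 12: take 12 from right. Merged: [2, 10, 12]
Compare 14 vs 14: take 14 from left. Merged: [2, 10, 12, 14]
Compare 15 vs 14: take 14 from right. Merged: [2, 10, 12, 14, 14]
Append remaining from left: [15]. Merged: [2, 10, 12, 14, 14, 15]

Final merged array: [2, 10, 12, 14, 14, 15]
Total comparisons: 5

The merged array is [2, 10, 12, 14, 14, 15], requiring 5 comparisons. The merge step runs in O(n) time where n is the total number of elements.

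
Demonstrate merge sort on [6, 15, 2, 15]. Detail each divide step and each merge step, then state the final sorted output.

Merge sort trace:

Split: [6, 15, 2, 15] -> [6, 15] and [2, 15]
  Split: [6, 15] -> [6] and [15]
  Merge: [6] + [15] -> [6, 15]
  Split: [2, 15] -> [2] and [15]
  Merge: [2] + [15] -> [2, 15]
Merge: [6, 15] + [2, 15] -> [2, 6, 15, 15]

Final sorted array: [2, 6, 15, 15]

The merge sort proceeds by recursively splitting the array and merging sorted halves.
After all merges, the sorted array is [2, 6, 15, 15].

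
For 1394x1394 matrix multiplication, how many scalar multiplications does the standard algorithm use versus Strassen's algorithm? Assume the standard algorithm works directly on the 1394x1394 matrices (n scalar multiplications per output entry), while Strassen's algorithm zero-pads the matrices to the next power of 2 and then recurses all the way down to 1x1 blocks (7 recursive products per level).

Matrix multiplication for 1394x1394 matrices:

Strassen's algorithm requires power-of-2 dimensions. Pad 1394x1394 to 2048x2048 (next power of 2).

Standard algorithm: 1394^3 = 2708870984 multiplications
Strassen's algorithm: 7^(log2(2048)) = 7^11 = 1977326743 multiplications
Savings: 2708870984 - 1977326743 = 731544241 multiplications

Standard: 2708870984 multiplications (1394^3). Strassen: 1977326743 multiplications (7^11, after padding to 2048x2048). Strassen reduces 8 recursive multiplications to 7 at each level.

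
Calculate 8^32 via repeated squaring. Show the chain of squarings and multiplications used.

Computing 8^32 by squaring (build up from 8^1; each line after the first costs one multiplication):

8^1 = 8
8^2 = (8^1)^2 = 8^2 = 64
8^4 = (8^2)^2 = 64^2 = 4096
8^8 = (8^4)^2 = 4096^2 = 16777216
8^16 = (8^8)^2 = 16777216^2 = 281474976710656
8^32 = (8^16)^2 = 281474976710656^2 = 79228162514264337593543950336

Result: 79228162514264337593543950336
Multiplications needed: 5 (5 lines after 8^1)

8^32 = 79228162514264337593543950336. Using exponentiation by squaring, this requires 5 multiplications. The key idea: if the exponent is even, square the half-power; if odd, multiply by the base once.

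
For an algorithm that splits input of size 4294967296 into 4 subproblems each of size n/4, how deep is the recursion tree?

For divide and conquer with division factor 4:

Problem sizes at each level:
Level 0: 4294967296
Level 1: 1073741824
Level 2: 268435456
Level 3: 67108864
Level 4: 16777216
Level 5: 4194304
Level 6: 1048576
Level 7: 262144
Level 8: 65536
Level 9: 16384
Level 10: 4096
Level 11: 1024
Level 12: 256
Level 13: 64
Level 14: 16
Level 15: 4
Level 16: 1

The root is level 0 and the size-1 base case is level 16 (the tree spans levels 0 through 16, i.e. 17 levels counting the root), so the depth is the number of divisions: log_4(4294967296) = 16

The recursion tree depth is log_4(4294967296) = 16. At each level, the problem size is divided by 4, so it takes 16 divisions to reduce to a base case of size 1. The algorithm makes 4 recursive calls at each level.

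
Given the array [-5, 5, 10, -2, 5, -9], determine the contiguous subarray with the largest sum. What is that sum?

Using Kadane's algorithm on [-5, 5, 10, -2, 5, -9]:

Scanning through the array:
Position 1 (value 5): max_ending_here = 5, max_so_far = 5
Position 2 (value 10): max_ending_here = 15, max_so_far = 15
Position 3 (value -2): max_ending_here = 13, max_so_far = 15
Position 4 (value 5): max_ending_here = 18, max_so_far = 18
Position 5 (value -9): max_ending_here = 9, max_so_far = 18

Maximum subarray: [5, 10, -2, 5]
Maximum sum: 18

The maximum subarray is [5, 10, -2, 5] with sum 18. This subarray runs from index 1 to index 4.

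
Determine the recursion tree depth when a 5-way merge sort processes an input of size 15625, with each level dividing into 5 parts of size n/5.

For divide and conquer with division factor 5:

Problem sizes at each level:
Level 0: 15625
Level 1: 3125
Level 2: 625
Level 3: 125
Level 4: 25
Level 5: 5
Level 6: 1

The root is level 0 and the size-1 base case is level 6 (the tree spans levels 0 through 6, i.e. 7 levels counting the root), so the depth is the number of divisions: log_5(15625) = 6

The recursion tree depth is log_5(15625) = 6. At each level, the problem size is divided by 5, so it takes 6 divisions to reduce to a base case of size 1. The algorithm makes 5 recursive calls at each level.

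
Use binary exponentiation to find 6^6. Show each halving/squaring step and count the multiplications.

Computing 6^6 by squaring (build up from 6^1; each line after the first costs one multiplication):

6^1 = 6
6^2 = (6^1)^2 = 6^2 = 36
6^3 = 6 * 6^2 = 6 * 36 = 216
6^6 = (6^3)^2 = 216^2 = 46656

Result: 46656
Multiplications needed: 3 (3 lines after 6^1)

6^6 = 46656. Using exponentiation by squaring, this requires 3 multiplications. The key idea: if the exponent is even, square the half-power; if odd, multiply by the base once.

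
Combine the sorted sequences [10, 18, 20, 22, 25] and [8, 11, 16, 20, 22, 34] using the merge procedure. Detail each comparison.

Merging process:

Compare 10 vs 8: take 8 from right. Merged: [8]
Compare 10 vs 11: take 10 from left. Merged: [8, 10]
Compare 18 vs 11: take 11 from right. Merged: [8, 10, 11]
Compare 18 vs 16: take 16 from right. Merged: [8, 10, 11, 16]
Compare 18 vs 20: take 18 from left. Merged: [8, 10, 11, 16, 18]
Compare 20 vs 20: take 20 from left. Merged: [8, 10, 11, 16, 18, 20]
Compare 22 vs 20: take 20 from right. Merged: [8, 10, 11, 16, 18, 20, 20]
Compare 22 vs 22: take 22 from left. Merged: [8, 10, 11, 16, 18, 20, 20, 22]
Compare 25 vs 22: take 22 from right. Merged: [8, 10, 11, 16, 18, 20, 20, 22, 22]
Compare 25 vs 34: take 25 from left. Merged: [8, 10, 11, 16, 18, 20, 20, 22, 22, 25]
Append remaining from right: [34]. Merged: [8, 10, 11, 16, 18, 20, 20, 22, 22, 25, 34]

Final merged array: [8, 10, 11, 16, 18, 20, 20, 22, 22, 25, 34]
Total comparisons: 10

The merged array is [8, 10, 11, 16, 18, 20, 20, 22, 22, 25, 34], requiring 10 comparisons. The merge step runs in O(n) time where n is the total number of elements.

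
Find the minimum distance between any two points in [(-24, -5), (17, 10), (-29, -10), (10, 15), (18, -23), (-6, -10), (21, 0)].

Computing all pairwise distances among 7 points:

d((-24, -5), (17, 10)) = 43.6578
d((-24, -5), (-29, -10)) = 7.0711 <-- minimum
d((-24, -5), (10, 15)) = 39.4462
d((-24, -5), (18, -23)) = 45.6946
d((-24, -5), (-6, -10)) = 18.6815
d((-24, -5), (21, 0)) = 45.2769
d((17, 10), (-29, -10)) = 50.1597
d((17, 10), (10, 15)) = 8.6023
d((17, 10), (18, -23)) = 33.0151
d((17, 10), (-6, -10)) = 30.4795
d((17, 10), (21, 0)) = 10.7703
d((-29, -10), (10, 15)) = 46.3249
d((-29, -10), (18, -23)) = 48.7647
d((-29, -10), (-6, -10)) = 23.0
d((-29, -10), (21, 0)) = 50.9902
d((10, 15), (18, -23)) = 38.833
d((10, 15), (-6, -10)) = 29.6816
d((10, 15), (21, 0)) = 18.6011
d((18, -23), (-6, -10)) = 27.2947
d((18, -23), (21, 0)) = 23.1948
d((-6, -10), (21, 0)) = 28.7924

Closest pair: (-24, -5) and (-29, -10) with distance 7.0711

The closest pair is (-24, -5) and (-29, -10) with Euclidean distance 7.0711. For 7 points, brute-force pairwise comparison is shown above. For large n, the divide-and-conquer algorithm (sort by x, recurse on halves, check the dividing strip) achieves O(n log n).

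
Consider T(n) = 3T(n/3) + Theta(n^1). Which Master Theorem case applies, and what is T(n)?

Master Theorem for T(n) = 3T(n/3) + O(n^1):

a = 3, b = 3, c = 1
log_b(a) = log_3(3) = 1.0000

Case 2: c = 1 = log_3(3) = 1.0000
T(n) = O(n^1 log n) = O(n log n)

For T(n) = 3T(n/3) + O(n^1): log_3(3) = 1.0000. This is Case 2 of the Master Theorem (c = log_b(a), equal work at all levels), giving O(n log n).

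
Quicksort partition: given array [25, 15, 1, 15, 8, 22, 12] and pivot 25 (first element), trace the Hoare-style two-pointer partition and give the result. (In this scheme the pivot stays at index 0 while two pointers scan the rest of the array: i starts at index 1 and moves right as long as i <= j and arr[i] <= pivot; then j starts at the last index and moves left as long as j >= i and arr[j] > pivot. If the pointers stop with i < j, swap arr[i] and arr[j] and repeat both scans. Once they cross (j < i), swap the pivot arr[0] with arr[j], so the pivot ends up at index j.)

Hoare-style two-pointer partition with pivot = 25:

Initial array: [25, 15, 1, 15, 8, 22, 12]

Pointers start at i = 1, j = 6.
i ends at 7, j ends at 6: the pointers have crossed (j < i), so scanning stops.

Swap pivot arr[0] with arr[6] to place pivot at position 6: [12, 15, 1, 15, 8, 22, 25]
Pivot position: 6

After partitioning with pivot 25, the array becomes [12, 15, 1, 15, 8, 22, 25]. The pivot is placed at index 6. All elements to the left of the pivot are <= 25, and all elements to the right are > 25.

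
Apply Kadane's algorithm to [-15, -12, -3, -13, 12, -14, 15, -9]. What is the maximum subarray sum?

Using Kadane's algorithm on [-15, -12, -3, -13, 12, -14, 15, -9]:

Scanning through the array:
Position 1 (value -12): max_ending_here = -12, max_so_far = -12
Position 2 (value -3): max_ending_here = -3, max_so_far = -3
Position 3 (value -13): max_ending_here = -13, max_so_far = -3
Position 4 (value 12): max_ending_here = 12, max_so_far = 12
Position 5 (value -14): max_ending_here = -2, max_so_far = 12
Position 6 (value 15): max_ending_here = 15, max_so_far = 15
Position 7 (value -9): max_ending_here = 6, max_so_far = 15

Maximum subarray: [15]
Maximum sum: 15

The maximum subarray is [15] with sum 15. This subarray runs from index 6 to index 6.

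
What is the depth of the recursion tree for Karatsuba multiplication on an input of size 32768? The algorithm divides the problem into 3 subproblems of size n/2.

For divide and conquer with division factor 2:

Problem sizes at each level:
Level 0: 32768
Level 1: 16384
Level 2: 8192
Level 3: 4096
Level 4: 2048
Level 5: 1024
Level 6: 512
Level 7: 256
Level 8: 128
Level 9: 64
Level 10: 32
Level 11: 16
Level 12: 8
Level 13: 4
Level 14: 2
Level 15: 1

The root is level 0 and the size-1 base case is level 15 (the tree spans levels 0 through 15, i.e. 16 levels counting the root), so the depth is the number of divisions: log_2(32768) = 15

The recursion tree depth is log_2(32768) = 15. At each level, the problem size is divided by 2, so it takes 15 divisions to reduce to a base case of size 1. The algorithm makes 3 recursive calls at each level.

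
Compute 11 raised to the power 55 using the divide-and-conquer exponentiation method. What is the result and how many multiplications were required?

Computing 11^55 by squaring (build up from 11^1; each line after the first costs one multiplication):

11^1 = 11
11^2 = (11^1)^2 = 11^2 = 121
11^3 = 11 * 11^2 = 11 * 121 = 1331
11^6 = (11^3)^2 = 1331^2 = 1771561
11^12 = (11^6)^2 = 1771561^2 = 3138428376721
11^13 = 11 * 11^12 = 11 * 3138428376721 = 34522712143931
11^26 = (11^13)^2 = 34522712143931^2 = 1191817653772720942460132761
11^27 = 11 * 11^26 = 11 * 1191817653772720942460132761 = 13109994191499930367061460371
11^54 = (11^27)^2 = 13109994191499930367061460371^2 = 171871947701161912897410416779483616222663749691203457641
11^55 = 11 * 11^54 = 11 * 171871947701161912897410416779483616222663749691203457641 = 1890591424712781041871514584574319778449301246603238034051

Result: 1890591424712781041871514584574319778449301246603238034051
Multiplications needed: 9 (9 lines after 11^1)

11^55 = 1890591424712781041871514584574319778449301246603238034051. Using exponentiation by squaring, this requires 9 multiplications. The key idea: if the exponent is even, square the half-power; if odd, multiply by the base once.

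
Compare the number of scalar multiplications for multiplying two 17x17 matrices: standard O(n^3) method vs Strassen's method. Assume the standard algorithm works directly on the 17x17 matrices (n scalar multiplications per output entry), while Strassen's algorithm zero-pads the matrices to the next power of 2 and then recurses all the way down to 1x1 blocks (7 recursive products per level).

Matrix multiplication for 17x17 matrices:

Strassen's algorithm requires power-of-2 dimensions. Pad 17x17 to 32x32 (next power of 2).

Standard algorithm: 17^3 = 4913 multiplications
Strassen's algorithm: 7^(log2(32)) = 7^5 = 16807 multiplications
Difference: 4913 - 16807 = -11894 (Strassen uses MORE here due to padding overhead — for small or just-over-power-of-2 n, padding can outweigh the per-level savings)

Standard: 4913 multiplications (17^3). Strassen: 16807 multiplications (7^5, after padding to 32x32). Strassen reduces 8 recursive multiplications to 7 at each level.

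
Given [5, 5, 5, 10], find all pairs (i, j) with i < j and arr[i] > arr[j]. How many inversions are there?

Finding inversions in [5, 5, 5, 10]:


Total inversions: 0

The array has 0 inversions. It is already sorted.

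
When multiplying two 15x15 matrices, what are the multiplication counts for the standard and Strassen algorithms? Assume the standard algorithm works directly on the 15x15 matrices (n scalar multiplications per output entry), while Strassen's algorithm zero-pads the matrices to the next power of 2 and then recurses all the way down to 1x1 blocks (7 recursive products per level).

Matrix multiplication for 15x15 matrices:

Strassen's algorithm requires power-of-2 dimensions. Pad 15x15 to 16x16 (next power of 2).

Standard algorithm: 15^3 = 3375 multiplications
Strassen's algorithm: 7^(log2(16)) = 7^4 = 2401 multiplications
Savings: 3375 - 2401 = 974 multiplications

Standard: 3375 multiplications (15^3). Strassen: 2401 multiplications (7^4, after padding to 16x16). Strassen reduces 8 recursive multiplications to 7 at each level.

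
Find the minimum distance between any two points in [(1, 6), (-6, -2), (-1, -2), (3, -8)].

Computing all pairwise distances among 4 points:

d((1, 6), (-6, -2)) = 10.6301
d((1, 6), (-1, -2)) = 8.2462
d((1, 6), (3, -8)) = 14.1421
d((-6, -2), (-1, -2)) = 5.0 <-- minimum
d((-6, -2), (3, -8)) = 10.8167
d((-1, -2), (3, -8)) = 7.2111

Closest pair: (-6, -2) and (-1, -2) with distance 5.0

The closest pair is (-6, -2) and (-1, -2) with Euclidean distance 5.0. For 4 points, brute-force pairwise comparison is shown above. For large n, the divide-and-conquer algorithm (sort by x, recurse on halves, check the dividing strip) achieves O(n log n).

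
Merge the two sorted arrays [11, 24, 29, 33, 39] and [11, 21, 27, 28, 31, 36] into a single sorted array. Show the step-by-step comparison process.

Merging process:

Compare 11 vs 11: take 11 from left. Merged: [11]
Compare 24 vs 11: take 11 from right. Merged: [11, 11]
Compare 24 vs 21: take 21 from right. Merged: [11, 11, 21]
Compare 24 vs 27: take 24 from left. Merged: [11, 11, 21, 24]
Compare 29 vs 27: take 27 from right. Merged: [11, 11, 21, 24, 27]
Compare 29 vs 28: take 28 from right. Merged: [11, 11, 21, 24, 27, 28]
Compare 29 vs 31: take 29 from left. Merged: [11, 11, 21, 24, 27, 28, 29]
Compare 33 vs 31: take 31 from right. Merged: [11, 11, 21, 24, 27, 28, 29, 31]
Compare 33 vs 36: take 33 from left. Merged: [11, 11, 21, 24, 27, 28, 29, 31, 33]
Compare 39 vs 36: take 36 from right. Merged: [11, 11, 21, 24, 27, 28, 29, 31, 33, 36]
Append remaining from left: [39]. Merged: [11, 11, 21, 24, 27, 28, 29, 31, 33, 36, 39]

Final merged array: [11, 11, 21, 24, 27, 28, 29, 31, 33, 36, 39]
Total comparisons: 10

The merged array is [11, 11, 21, 24, 27, 28, 29, 31, 33, 36, 39], requiring 10 comparisons. The merge step runs in O(n) time where n is the total number of elements.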